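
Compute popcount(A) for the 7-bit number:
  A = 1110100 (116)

1110100
1-bits at positions (from bit 0 = LSB): 2, 4, 5, 6
Count = 4

Answer: 4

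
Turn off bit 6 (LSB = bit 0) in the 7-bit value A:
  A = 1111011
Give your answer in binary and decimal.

Mask = ~(1 << 6) = 0111111
Bit 6 of A is 1, so AND-ing with the mask clears it to 0.
  1111011
& 0111111
---------
  0111011

Answer: 0111011 (59)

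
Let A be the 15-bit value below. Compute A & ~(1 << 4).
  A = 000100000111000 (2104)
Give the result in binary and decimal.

Mask = ~(1 << 4) = 111111111101111
Bit 4 of A is 1, so AND-ing with the mask clears it to 0.
  000100000111000
& 111111111101111
-----------------
  000100000101000

Answer: 000100000101000 (2088)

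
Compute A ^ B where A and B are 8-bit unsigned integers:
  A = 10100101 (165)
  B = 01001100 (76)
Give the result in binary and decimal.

Apply ^ to each column (1 where bits differ):
  10100101
^ 01001100
----------
  11101001

Answer: 11101001 (233)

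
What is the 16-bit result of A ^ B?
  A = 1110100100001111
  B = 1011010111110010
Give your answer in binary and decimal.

Apply ^ to each column (1 where bits differ):
  1110100100001111
^ 1011010111110010
------------------
  0101110011111101

Answer: 0101110011111101 (23805)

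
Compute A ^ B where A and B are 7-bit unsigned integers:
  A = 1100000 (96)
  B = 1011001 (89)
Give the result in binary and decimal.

Apply ^ to each column (1 where bits differ):
  1100000
^ 1011001
---------
  0111001

Answer: 0111001 (57)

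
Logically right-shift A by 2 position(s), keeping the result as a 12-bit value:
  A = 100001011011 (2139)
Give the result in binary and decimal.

Logical shift right by 2: drop the bottom 2 bit(s), prepend 2 zero(s) on the left.
  100001011011  ->  keep [1000010110], discard [11], prepend 00
= 001000010110

Answer: 001000010110 (534)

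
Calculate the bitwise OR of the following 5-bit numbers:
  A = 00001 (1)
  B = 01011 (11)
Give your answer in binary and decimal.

Apply | to each column (1 where either bit is 1):
  00001
| 01011
-------
  01011

Answer: 01011 (11)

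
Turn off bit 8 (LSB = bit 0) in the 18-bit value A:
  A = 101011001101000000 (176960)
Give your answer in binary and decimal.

Mask = ~(1 << 8) = 111111111011111111
Bit 8 of A is 1, so AND-ing with the mask clears it to 0.
  101011001101000000
& 111111111011111111
--------------------
  101011001001000000

Answer: 101011001001000000 (176704)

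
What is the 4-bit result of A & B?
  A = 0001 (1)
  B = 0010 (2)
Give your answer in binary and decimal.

Apply & to each column (1 only where both bits are 1):
  0001
& 0010
------
  0000

Answer: 0000 (0)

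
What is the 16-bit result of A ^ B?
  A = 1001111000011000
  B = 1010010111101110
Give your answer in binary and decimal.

Apply ^ to each column (1 where bits differ):
  1001111000011000
^ 1010010111101110
------------------
  0011101111110110

Answer: 0011101111110110 (15350)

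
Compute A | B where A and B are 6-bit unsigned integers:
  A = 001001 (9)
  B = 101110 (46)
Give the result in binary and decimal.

Apply | to each column (1 where either bit is 1):
  001001
| 101110
--------
  101111

Answer: 101111 (47)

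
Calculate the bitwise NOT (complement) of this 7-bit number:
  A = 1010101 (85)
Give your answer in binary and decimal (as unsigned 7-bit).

Flip each bit (0->1, 1->0):
  1010101
  0101010

Answer: 0101010 (42)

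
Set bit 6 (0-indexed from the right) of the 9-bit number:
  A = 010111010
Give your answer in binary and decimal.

Mask = 1 << 6 = 001000000
Bit 6 of A is 0, so OR-ing with the mask flips it to 1.
  010111010
| 001000000
-----------
  011111010

Answer: 011111010 (250)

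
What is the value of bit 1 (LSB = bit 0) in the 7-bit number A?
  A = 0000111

Bit 1 is the 2nd from the right.
  0000111
       ^
That bit is 1.

Answer: 1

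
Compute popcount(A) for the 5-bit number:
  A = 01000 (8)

01000
1-bits at positions (from bit 0 = LSB): 3
Count = 1

Answer: 1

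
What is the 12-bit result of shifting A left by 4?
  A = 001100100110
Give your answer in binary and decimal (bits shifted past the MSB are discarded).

Shift left by 4: drop the top 4 bit(s), append 4 zero(s) on the right.
  001100100110  ->  discard [0011], keep [00100110], append 0000
= 001001100000

Answer: 001001100000 (608)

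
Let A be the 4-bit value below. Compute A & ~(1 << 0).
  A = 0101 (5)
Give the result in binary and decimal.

Mask = ~(1 << 0) = 1110
Bit 0 of A is 1, so AND-ing with the mask clears it to 0.
  0101
& 1110
------
  0100

Answer: 0100 (4)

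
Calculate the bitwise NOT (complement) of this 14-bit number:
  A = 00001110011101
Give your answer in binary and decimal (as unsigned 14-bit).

Flip each bit (0->1, 1->0):
  00001110011101
  11110001100010

Answer: 11110001100010 (15458)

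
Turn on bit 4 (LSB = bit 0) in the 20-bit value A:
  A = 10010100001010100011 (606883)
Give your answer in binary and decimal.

Mask = 1 << 4 = 00000000000000010000
Bit 4 of A is 0, so OR-ing with the mask flips it to 1.
  10010100001010100011
| 00000000000000010000
----------------------
  10010100001010110011

Answer: 10010100001010110011 (606899)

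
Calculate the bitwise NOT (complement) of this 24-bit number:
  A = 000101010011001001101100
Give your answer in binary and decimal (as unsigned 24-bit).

Flip each bit (0->1, 1->0):
  000101010011001001101100
  111010101100110110010011

Answer: 111010101100110110010011 (15388051)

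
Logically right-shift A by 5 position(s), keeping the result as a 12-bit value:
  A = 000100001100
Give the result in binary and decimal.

Logical shift right by 5: drop the bottom 5 bit(s), prepend 5 zero(s) on the left.
  000100001100  ->  keep [0001000], discard [01100], prepend 00000
= 000000001000

Answer: 000000001000 (8)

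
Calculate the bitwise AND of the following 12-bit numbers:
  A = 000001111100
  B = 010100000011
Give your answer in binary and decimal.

Apply & to each column (1 only where both bits are 1):
  000001111100
& 010100000011
--------------
  000000000000

Answer: 000000000000 (0)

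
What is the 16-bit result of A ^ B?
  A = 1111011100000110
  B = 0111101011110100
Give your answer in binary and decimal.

Apply ^ to each column (1 where bits differ):
  1111011100000110
^ 0111101011110100
------------------
  1000110111110010

Answer: 1000110111110010 (36338)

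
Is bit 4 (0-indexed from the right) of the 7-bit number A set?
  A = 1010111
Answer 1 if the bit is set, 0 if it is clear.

Bit 4 is the 5th from the right.
  1010111
    ^
That bit is 1.

Answer: 1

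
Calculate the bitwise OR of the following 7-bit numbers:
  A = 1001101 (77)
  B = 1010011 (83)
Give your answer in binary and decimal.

Apply | to each column (1 where either bit is 1):
  1001101
| 1010011
---------
  1011111

Answer: 1011111 (95)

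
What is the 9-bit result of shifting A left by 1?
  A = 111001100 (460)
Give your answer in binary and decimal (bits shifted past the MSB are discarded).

Shift left by 1: drop the top 1 bit(s), append 1 zero(s) on the right.
  111001100  ->  discard [1], keep [11001100], append 0
= 110011000

Answer: 110011000 (408)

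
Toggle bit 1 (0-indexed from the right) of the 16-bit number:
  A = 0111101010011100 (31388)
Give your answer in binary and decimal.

Mask = 1 << 1 = 0000000000000010
Bit 1 of A is 0; XOR with the mask flips it to 1.
  0111101010011100
^ 0000000000000010
------------------
  0111101010011110

Answer: 0111101010011110 (31390)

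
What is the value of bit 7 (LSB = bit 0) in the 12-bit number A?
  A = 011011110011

Bit 7 is the 8th from the right.
  011011110011
      ^
That bit is 1.

Answer: 1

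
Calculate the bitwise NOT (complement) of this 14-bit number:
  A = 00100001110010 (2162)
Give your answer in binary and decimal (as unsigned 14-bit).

Flip each bit (0->1, 1->0):
  00100001110010
  11011110001101

Answer: 11011110001101 (14221)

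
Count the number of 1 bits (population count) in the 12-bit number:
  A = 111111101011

111111101011
1-bits at positions (from bit 0 = LSB): 0, 1, 3, 5, 6, 7, 8, 9, 10, 11
Count = 10

Answer: 10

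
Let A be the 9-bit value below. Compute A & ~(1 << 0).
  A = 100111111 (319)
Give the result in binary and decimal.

Mask = ~(1 << 0) = 111111110
Bit 0 of A is 1, so AND-ing with the mask clears it to 0.
  100111111
& 111111110
-----------
  100111110

Answer: 100111110 (318)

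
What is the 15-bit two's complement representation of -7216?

1. Binary of +7216:  001110000110000
2. Invert bits:     110001111001111
3. Add 1:           110001111010000

Answer: 110001111010000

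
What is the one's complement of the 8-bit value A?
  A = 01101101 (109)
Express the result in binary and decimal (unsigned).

Flip each bit (0->1, 1->0):
  01101101
  10010010

Answer: 10010010 (146)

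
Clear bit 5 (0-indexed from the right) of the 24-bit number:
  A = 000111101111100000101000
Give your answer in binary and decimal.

Mask = ~(1 << 5) = 111111111111111111011111
Bit 5 of A is 1, so AND-ing with the mask clears it to 0.
  000111101111100000101000
& 111111111111111111011111
--------------------------
  000111101111100000001000

Answer: 000111101111100000001000 (2029576)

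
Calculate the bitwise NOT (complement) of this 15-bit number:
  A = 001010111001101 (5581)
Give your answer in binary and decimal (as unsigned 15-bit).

Flip each bit (0->1, 1->0):
  001010111001101
  110101000110010

Answer: 110101000110010 (27186)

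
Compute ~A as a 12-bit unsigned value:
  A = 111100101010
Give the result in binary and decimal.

Flip each bit (0->1, 1->0):
  111100101010
  000011010101

Answer: 000011010101 (213)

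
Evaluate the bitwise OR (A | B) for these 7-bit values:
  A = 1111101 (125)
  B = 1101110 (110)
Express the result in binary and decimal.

Apply | to each column (1 where either bit is 1):
  1111101
| 1101110
---------
  1111111

Answer: 1111111 (127)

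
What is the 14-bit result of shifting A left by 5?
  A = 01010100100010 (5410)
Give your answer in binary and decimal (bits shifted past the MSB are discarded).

Shift left by 5: drop the top 5 bit(s), append 5 zero(s) on the right.
  01010100100010  ->  discard [01010], keep [100100010], append 00000
= 10010001000000

Answer: 10010001000000 (9280)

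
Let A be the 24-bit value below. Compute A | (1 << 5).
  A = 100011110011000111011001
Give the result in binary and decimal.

Mask = 1 << 5 = 000000000000000000100000
Bit 5 of A is 0, so OR-ing with the mask flips it to 1.
  100011110011000111011001
| 000000000000000000100000
--------------------------
  100011110011000111111001

Answer: 100011110011000111111001 (9384441)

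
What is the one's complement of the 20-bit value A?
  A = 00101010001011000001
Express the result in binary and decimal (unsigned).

Flip each bit (0->1, 1->0):
  00101010001011000001
  11010101110100111110

Answer: 11010101110100111110 (875838)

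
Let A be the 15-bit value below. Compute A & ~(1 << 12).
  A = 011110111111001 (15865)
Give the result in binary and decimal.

Mask = ~(1 << 12) = 110111111111111
Bit 12 of A is 1, so AND-ing with the mask clears it to 0.
  011110111111001
& 110111111111111
-----------------
  010110111111001

Answer: 010110111111001 (11769)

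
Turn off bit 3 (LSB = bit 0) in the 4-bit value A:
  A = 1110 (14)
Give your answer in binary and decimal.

Mask = ~(1 << 3) = 0111
Bit 3 of A is 1, so AND-ing with the mask clears it to 0.
  1110
& 0111
------
  0110

Answer: 0110 (6)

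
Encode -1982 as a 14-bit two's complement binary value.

1. Binary of +1982:  00011110111110
2. Invert bits:     11100001000001
3. Add 1:           11100001000010

Answer: 11100001000010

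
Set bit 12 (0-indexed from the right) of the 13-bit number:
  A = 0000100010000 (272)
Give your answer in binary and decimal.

Mask = 1 << 12 = 1000000000000
Bit 12 of A is 0, so OR-ing with the mask flips it to 1.
  0000100010000
| 1000000000000
---------------
  1000100010000

Answer: 1000100010000 (4368)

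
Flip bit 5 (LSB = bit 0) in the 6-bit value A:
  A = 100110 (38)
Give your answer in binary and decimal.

Mask = 1 << 5 = 100000
Bit 5 of A is 1; XOR with the mask flips it to 0.
  100110
^ 100000
--------
  000110

Answer: 000110 (6)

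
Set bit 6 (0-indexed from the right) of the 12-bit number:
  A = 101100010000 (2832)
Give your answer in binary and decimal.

Mask = 1 << 6 = 000001000000
Bit 6 of A is 0, so OR-ing with the mask flips it to 1.
  101100010000
| 000001000000
--------------
  101101010000

Answer: 101101010000 (2896)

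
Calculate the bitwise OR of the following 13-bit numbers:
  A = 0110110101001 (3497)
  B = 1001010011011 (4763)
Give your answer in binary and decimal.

Apply | to each column (1 where either bit is 1):
  0110110101001
| 1001010011011
---------------
  1111110111011

Answer: 1111110111011 (8123)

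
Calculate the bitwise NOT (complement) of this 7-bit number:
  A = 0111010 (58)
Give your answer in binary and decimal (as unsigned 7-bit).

Flip each bit (0->1, 1->0):
  0111010
  1000101

Answer: 1000101 (69)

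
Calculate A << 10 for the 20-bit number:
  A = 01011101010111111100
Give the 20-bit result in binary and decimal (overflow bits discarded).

Shift left by 10: drop the top 10 bit(s), append 10 zero(s) on the right.
  01011101010111111100  ->  discard [0101110101], keep [0111111100], append 0000000000
= 01111111000000000000

Answer: 01111111000000000000 (520192)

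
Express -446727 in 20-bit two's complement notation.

1. Binary of +446727:  01101101000100000111
2. Invert bits:     10010010111011111000
3. Add 1:           10010010111011111001

Answer: 10010010111011111001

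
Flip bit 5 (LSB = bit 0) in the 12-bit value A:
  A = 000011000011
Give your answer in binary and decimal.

Mask = 1 << 5 = 000000100000
Bit 5 of A is 0; XOR with the mask flips it to 1.
  000011000011
^ 000000100000
--------------
  000011100011

Answer: 000011100011 (227)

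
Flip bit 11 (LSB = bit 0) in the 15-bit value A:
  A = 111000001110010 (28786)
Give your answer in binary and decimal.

Mask = 1 << 11 = 000100000000000
Bit 11 of A is 0; XOR with the mask flips it to 1.
  111000001110010
^ 000100000000000
-----------------
  111100001110010

Answer: 111100001110010 (30834)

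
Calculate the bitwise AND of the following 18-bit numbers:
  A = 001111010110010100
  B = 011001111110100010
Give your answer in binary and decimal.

Apply & to each column (1 only where both bits are 1):
  001111010110010100
& 011001111110100010
--------------------
  001001010110000000

Answer: 001001010110000000 (38272)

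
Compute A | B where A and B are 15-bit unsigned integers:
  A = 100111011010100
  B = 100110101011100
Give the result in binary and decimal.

Apply | to each column (1 where either bit is 1):
  100111011010100
| 100110101011100
-----------------
  100111111011100

Answer: 100111111011100 (20444)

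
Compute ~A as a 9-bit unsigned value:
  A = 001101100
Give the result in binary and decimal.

Flip each bit (0->1, 1->0):
  001101100
  110010011

Answer: 110010011 (403)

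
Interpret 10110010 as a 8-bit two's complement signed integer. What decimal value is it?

MSB is 1, so the value is negative. Find the magnitude:
1. Invert bits:  01001101
2. Add 1:        01001110  = 78
3. Apply sign:   -78

Answer: -78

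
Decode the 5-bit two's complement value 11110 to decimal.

MSB is 1, so the value is negative. Find the magnitude:
1. Invert bits:  00001
2. Add 1:        00010  = 2
3. Apply sign:   -2

Answer: -2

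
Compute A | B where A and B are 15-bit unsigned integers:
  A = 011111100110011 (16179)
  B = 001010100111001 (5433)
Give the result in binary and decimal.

Apply | to each column (1 where either bit is 1):
  011111100110011
| 001010100111001
-----------------
  011111100111011

Answer: 011111100111011 (16187)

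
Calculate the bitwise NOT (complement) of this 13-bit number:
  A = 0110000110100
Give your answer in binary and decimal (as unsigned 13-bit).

Flip each bit (0->1, 1->0):
  0110000110100
  1001111001011

Answer: 1001111001011 (5067)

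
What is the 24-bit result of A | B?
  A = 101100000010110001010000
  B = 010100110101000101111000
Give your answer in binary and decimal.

Apply | to each column (1 where either bit is 1):
  101100000010110001010000
| 010100110101000101111000
--------------------------
  111100110111110101111000

Answer: 111100110111110101111000 (15957368)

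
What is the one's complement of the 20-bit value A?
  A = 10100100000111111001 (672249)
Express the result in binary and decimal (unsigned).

Flip each bit (0->1, 1->0):
  10100100000111111001
  01011011111000000110

Answer: 01011011111000000110 (376326)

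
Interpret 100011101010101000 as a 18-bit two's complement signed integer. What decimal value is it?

MSB is 1, so the value is negative. Find the magnitude:
1. Invert bits:  011100010101010111
2. Add 1:        011100010101011000  = 116056
3. Apply sign:   -116056

Answer: -116056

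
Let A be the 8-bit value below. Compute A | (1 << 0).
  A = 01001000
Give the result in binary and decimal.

Mask = 1 << 0 = 00000001
Bit 0 of A is 0, so OR-ing with the mask flips it to 1.
  01001000
| 00000001
----------
  01001001

Answer: 01001001 (73)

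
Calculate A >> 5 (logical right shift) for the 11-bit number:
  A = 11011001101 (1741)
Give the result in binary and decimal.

Logical shift right by 5: drop the bottom 5 bit(s), prepend 5 zero(s) on the left.
  11011001101  ->  keep [110110], discard [01101], prepend 00000
= 00000110110

Answer: 00000110110 (54)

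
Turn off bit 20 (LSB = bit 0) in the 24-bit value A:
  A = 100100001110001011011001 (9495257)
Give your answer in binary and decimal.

Mask = ~(1 << 20) = 111011111111111111111111
Bit 20 of A is 1, so AND-ing with the mask clears it to 0.
  100100001110001011011001
& 111011111111111111111111
--------------------------
  100000001110001011011001

Answer: 100000001110001011011001 (8446681)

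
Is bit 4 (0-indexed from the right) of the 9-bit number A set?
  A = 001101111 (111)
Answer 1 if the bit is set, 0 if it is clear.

Bit 4 is the 5th from the right.
  001101111
      ^
That bit is 0.

Answer: 0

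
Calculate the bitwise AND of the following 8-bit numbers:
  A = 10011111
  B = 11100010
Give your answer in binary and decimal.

Apply & to each column (1 only where both bits are 1):
  10011111
& 11100010
----------
  10000010

Answer: 10000010 (130)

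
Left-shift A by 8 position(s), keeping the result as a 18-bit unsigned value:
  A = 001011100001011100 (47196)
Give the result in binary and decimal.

Shift left by 8: drop the top 8 bit(s), append 8 zero(s) on the right.
  001011100001011100  ->  discard [00101110], keep [0001011100], append 00000000
= 000101110000000000

Answer: 000101110000000000 (23552)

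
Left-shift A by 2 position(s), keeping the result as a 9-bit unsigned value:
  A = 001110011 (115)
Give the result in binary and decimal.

Shift left by 2: drop the top 2 bit(s), append 2 zero(s) on the right.
  001110011  ->  discard [00], keep [1110011], append 00
= 111001100

Answer: 111001100 (460)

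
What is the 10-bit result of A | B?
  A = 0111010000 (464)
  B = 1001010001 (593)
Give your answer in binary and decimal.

Apply | to each column (1 where either bit is 1):
  0111010000
| 1001010001
------------
  1111010001

Answer: 1111010001 (977)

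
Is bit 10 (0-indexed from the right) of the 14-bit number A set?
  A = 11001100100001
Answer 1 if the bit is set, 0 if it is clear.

Bit 10 is the 11th from the right.
  11001100100001
     ^
That bit is 0.

Answer: 0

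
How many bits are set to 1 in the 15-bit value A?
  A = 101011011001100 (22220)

101011011001100
1-bits at positions (from bit 0 = LSB): 2, 3, 6, 7, 9, 10, 12, 14
Count = 8

Answer: 8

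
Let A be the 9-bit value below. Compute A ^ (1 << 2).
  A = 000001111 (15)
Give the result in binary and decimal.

Mask = 1 << 2 = 000000100
Bit 2 of A is 1; XOR with the mask flips it to 0.
  000001111
^ 000000100
-----------
  000001011

Answer: 000001011 (11)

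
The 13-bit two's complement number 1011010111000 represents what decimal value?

MSB is 1, so the value is negative. Find the magnitude:
1. Invert bits:  0100101000111
2. Add 1:        0100101001000  = 2376
3. Apply sign:   -2376

Answer: -2376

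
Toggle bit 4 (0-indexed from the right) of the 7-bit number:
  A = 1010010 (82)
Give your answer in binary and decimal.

Mask = 1 << 4 = 0010000
Bit 4 of A is 1; XOR with the mask flips it to 0.
  1010010
^ 0010000
---------
  1000010

Answer: 1000010 (66)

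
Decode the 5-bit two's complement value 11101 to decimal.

MSB is 1, so the value is negative. Find the magnitude:
1. Invert bits:  00010
2. Add 1:        00011  = 3
3. Apply sign:   -3

Answer: -3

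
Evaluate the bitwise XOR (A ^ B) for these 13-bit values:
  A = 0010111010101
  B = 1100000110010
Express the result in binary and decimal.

Apply ^ to each column (1 where bits differ):
  0010111010101
^ 1100000110010
---------------
  1110111100111

Answer: 1110111100111 (7655)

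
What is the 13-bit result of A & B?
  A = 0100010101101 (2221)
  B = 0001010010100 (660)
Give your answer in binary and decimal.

Apply & to each column (1 only where both bits are 1):
  0100010101101
& 0001010010100
---------------
  0000010000100

Answer: 0000010000100 (132)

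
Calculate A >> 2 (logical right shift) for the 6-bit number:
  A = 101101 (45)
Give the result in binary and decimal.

Logical shift right by 2: drop the bottom 2 bit(s), prepend 2 zero(s) on the left.
  101101  ->  keep [1011], discard [01], prepend 00
= 001011

Answer: 001011 (11)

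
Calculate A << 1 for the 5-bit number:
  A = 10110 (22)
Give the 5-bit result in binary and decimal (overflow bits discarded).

Shift left by 1: drop the top 1 bit(s), append 1 zero(s) on the right.
  10110  ->  discard [1], keep [0110], append 0
= 01100

Answer: 01100 (12)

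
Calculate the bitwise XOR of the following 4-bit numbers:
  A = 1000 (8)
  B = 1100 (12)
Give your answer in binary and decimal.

Apply ^ to each column (1 where bits differ):
  1000
^ 1100
------
  0100

Answer: 0100 (4)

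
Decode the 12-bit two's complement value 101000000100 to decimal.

MSB is 1, so the value is negative. Find the magnitude:
1. Invert bits:  010111111011
2. Add 1:        010111111100  = 1532
3. Apply sign:   -1532

Answer: -1532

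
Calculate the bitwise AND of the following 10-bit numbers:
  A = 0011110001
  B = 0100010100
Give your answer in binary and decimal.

Apply & to each column (1 only where both bits are 1):
  0011110001
& 0100010100
------------
  0000010000

Answer: 0000010000 (16)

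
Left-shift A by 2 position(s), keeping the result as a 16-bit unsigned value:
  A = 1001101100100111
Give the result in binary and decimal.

Shift left by 2: drop the top 2 bit(s), append 2 zero(s) on the right.
  1001101100100111  ->  discard [10], keep [01101100100111], append 00
= 0110110010011100

Answer: 0110110010011100 (27804)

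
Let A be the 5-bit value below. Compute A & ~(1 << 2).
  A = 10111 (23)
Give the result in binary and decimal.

Mask = ~(1 << 2) = 11011
Bit 2 of A is 1, so AND-ing with the mask clears it to 0.
  10111
& 11011
-------
  10011

Answer: 10011 (19)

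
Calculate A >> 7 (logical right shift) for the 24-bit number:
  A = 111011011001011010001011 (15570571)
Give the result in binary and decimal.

Logical shift right by 7: drop the bottom 7 bit(s), prepend 7 zero(s) on the left.
  111011011001011010001011  ->  keep [11101101100101101], discard [0001011], prepend 0000000
= 000000011101101100101101

Answer: 000000011101101100101101 (121645)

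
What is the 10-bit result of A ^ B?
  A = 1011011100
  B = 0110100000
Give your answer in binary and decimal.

Apply ^ to each column (1 where bits differ):
  1011011100
^ 0110100000
------------
  1101111100

Answer: 1101111100 (892)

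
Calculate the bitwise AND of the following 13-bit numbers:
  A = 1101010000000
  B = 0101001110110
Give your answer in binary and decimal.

Apply & to each column (1 only where both bits are 1):
  1101010000000
& 0101001110110
---------------
  0101000000000

Answer: 0101000000000 (2560)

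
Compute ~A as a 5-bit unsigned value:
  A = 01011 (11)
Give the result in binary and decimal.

Flip each bit (0->1, 1->0):
  01011
  10100

Answer: 10100 (20)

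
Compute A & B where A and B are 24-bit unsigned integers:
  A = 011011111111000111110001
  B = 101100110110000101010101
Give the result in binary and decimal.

Apply & to each column (1 only where both bits are 1):
  011011111111000111110001
& 101100110110000101010101
--------------------------
  001000110110000101010001

Answer: 001000110110000101010001 (2318673)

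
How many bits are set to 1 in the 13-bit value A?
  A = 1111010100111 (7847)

1111010100111
1-bits at positions (from bit 0 = LSB): 0, 1, 2, 5, 7, 9, 10, 11, 12
Count = 9

Answer: 9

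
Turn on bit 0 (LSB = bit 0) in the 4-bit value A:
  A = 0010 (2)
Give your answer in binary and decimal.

Mask = 1 << 0 = 0001
Bit 0 of A is 0, so OR-ing with the mask flips it to 1.
  0010
| 0001
------
  0011

Answer: 0011 (3)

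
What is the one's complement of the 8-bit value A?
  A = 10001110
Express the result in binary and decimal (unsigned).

Flip each bit (0->1, 1->0):
  10001110
  01110001

Answer: 01110001 (113)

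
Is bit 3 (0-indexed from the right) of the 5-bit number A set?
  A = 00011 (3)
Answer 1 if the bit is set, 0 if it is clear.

Bit 3 is the 4th from the right.
  00011
   ^
That bit is 0.

Answer: 0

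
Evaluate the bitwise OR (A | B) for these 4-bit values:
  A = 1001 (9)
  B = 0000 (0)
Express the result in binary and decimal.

Apply | to each column (1 where either bit is 1):
  1001
| 0000
------
  1001

Answer: 1001 (9)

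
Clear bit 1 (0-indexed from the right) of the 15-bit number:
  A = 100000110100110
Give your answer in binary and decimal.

Mask = ~(1 << 1) = 111111111111101
Bit 1 of A is 1, so AND-ing with the mask clears it to 0.
  100000110100110
& 111111111111101
-----------------
  100000110100100

Answer: 100000110100100 (16804)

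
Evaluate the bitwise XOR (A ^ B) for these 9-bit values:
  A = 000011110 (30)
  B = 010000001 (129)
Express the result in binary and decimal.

Apply ^ to each column (1 where bits differ):
  000011110
^ 010000001
-----------
  010011111

Answer: 010011111 (159)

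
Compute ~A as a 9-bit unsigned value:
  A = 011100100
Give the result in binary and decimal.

Flip each bit (0->1, 1->0):
  011100100
  100011011

Answer: 100011011 (283)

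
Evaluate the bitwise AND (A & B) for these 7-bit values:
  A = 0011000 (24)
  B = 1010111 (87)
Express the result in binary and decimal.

Apply & to each column (1 only where both bits are 1):
  0011000
& 1010111
---------
  0010000

Answer: 0010000 (16)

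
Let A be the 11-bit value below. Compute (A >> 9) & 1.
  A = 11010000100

Bit 9 is the 10th from the right.
  11010000100
   ^
That bit is 1.

Answer: 1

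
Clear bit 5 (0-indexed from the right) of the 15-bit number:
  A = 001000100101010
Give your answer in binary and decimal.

Mask = ~(1 << 5) = 111111111011111
Bit 5 of A is 1, so AND-ing with the mask clears it to 0.
  001000100101010
& 111111111011111
-----------------
  001000100001010

Answer: 001000100001010 (4362)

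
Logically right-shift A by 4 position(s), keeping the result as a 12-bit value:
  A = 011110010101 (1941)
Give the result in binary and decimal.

Logical shift right by 4: drop the bottom 4 bit(s), prepend 4 zero(s) on the left.
  011110010101  ->  keep [01111001], discard [0101], prepend 0000
= 000001111001

Answer: 000001111001 (121)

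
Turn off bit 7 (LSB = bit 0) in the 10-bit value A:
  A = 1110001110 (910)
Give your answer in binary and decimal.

Mask = ~(1 << 7) = 1101111111
Bit 7 of A is 1, so AND-ing with the mask clears it to 0.
  1110001110
& 1101111111
------------
  1100001110

Answer: 1100001110 (782)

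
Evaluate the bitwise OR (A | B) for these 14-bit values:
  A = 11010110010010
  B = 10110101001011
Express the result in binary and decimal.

Apply | to each column (1 where either bit is 1):
  11010110010010
| 10110101001011
----------------
  11110111011011

Answer: 11110111011011 (15835)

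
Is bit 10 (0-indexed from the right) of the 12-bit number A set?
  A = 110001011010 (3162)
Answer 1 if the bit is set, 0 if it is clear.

Bit 10 is the 11th from the right.
  110001011010
   ^
That bit is 1.

Answer: 1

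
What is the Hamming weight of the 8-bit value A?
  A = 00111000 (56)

00111000
1-bits at positions (from bit 0 = LSB): 3, 4, 5
Count = 3

Answer: 3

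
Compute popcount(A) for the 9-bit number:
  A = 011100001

011100001
1-bits at positions (from bit 0 = LSB): 0, 5, 6, 7
Count = 4

Answer: 4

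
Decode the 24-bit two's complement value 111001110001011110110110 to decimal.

MSB is 1, so the value is negative. Find the magnitude:
1. Invert bits:  000110001110100001001001
2. Add 1:        000110001110100001001010  = 1632330
3. Apply sign:   -1632330

Answer: -1632330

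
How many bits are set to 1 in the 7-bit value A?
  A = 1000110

1000110
1-bits at positions (from bit 0 = LSB): 1, 2, 6
Count = 3

Answer: 3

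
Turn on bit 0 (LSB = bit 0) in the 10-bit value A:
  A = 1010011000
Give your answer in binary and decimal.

Mask = 1 << 0 = 0000000001
Bit 0 of A is 0, so OR-ing with the mask flips it to 1.
  1010011000
| 0000000001
------------
  1010011001

Answer: 1010011001 (665)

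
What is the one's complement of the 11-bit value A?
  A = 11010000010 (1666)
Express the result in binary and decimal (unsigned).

Flip each bit (0->1, 1->0):
  11010000010
  00101111101

Answer: 00101111101 (381)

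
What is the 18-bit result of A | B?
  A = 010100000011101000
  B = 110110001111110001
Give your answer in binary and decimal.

Apply | to each column (1 where either bit is 1):
  010100000011101000
| 110110001111110001
--------------------
  110110001111111001

Answer: 110110001111111001 (222201)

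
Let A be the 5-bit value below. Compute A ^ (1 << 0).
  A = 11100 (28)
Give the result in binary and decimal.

Mask = 1 << 0 = 00001
Bit 0 of A is 0; XOR with the mask flips it to 1.
  11100
^ 00001
-------
  11101

Answer: 11101 (29)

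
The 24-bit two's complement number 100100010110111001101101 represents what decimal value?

MSB is 1, so the value is negative. Find the magnitude:
1. Invert bits:  011011101001000110010010
2. Add 1:        011011101001000110010011  = 7246227
3. Apply sign:   -7246227

Answer: -7246227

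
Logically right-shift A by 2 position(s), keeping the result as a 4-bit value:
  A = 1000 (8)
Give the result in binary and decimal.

Logical shift right by 2: drop the bottom 2 bit(s), prepend 2 zero(s) on the left.
  1000  ->  keep [10], discard [00], prepend 00
= 0010

Answer: 0010 (2)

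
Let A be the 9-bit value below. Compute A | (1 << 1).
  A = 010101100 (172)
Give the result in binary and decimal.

Mask = 1 << 1 = 000000010
Bit 1 of A is 0, so OR-ing with the mask flips it to 1.
  010101100
| 000000010
-----------
  010101110

Answer: 010101110 (174)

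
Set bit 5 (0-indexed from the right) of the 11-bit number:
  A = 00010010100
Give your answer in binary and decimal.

Mask = 1 << 5 = 00000100000
Bit 5 of A is 0, so OR-ing with the mask flips it to 1.
  00010010100
| 00000100000
-------------
  00010110100

Answer: 00010110100 (180)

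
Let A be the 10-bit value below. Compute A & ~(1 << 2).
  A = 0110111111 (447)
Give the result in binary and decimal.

Mask = ~(1 << 2) = 1111111011
Bit 2 of A is 1, so AND-ing with the mask clears it to 0.
  0110111111
& 1111111011
------------
  0110111011

Answer: 0110111011 (443)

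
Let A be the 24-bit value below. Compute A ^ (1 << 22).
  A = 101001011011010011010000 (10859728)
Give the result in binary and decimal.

Mask = 1 << 22 = 010000000000000000000000
Bit 22 of A is 0; XOR with the mask flips it to 1.
  101001011011010011010000
^ 010000000000000000000000
--------------------------
  111001011011010011010000

Answer: 111001011011010011010000 (15054032)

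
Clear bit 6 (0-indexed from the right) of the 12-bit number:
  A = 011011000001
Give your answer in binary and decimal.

Mask = ~(1 << 6) = 111110111111
Bit 6 of A is 1, so AND-ing with the mask clears it to 0.
  011011000001
& 111110111111
--------------
  011010000001

Answer: 011010000001 (1665)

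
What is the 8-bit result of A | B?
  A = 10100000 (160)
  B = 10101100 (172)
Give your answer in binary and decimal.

Apply | to each column (1 where either bit is 1):
  10100000
| 10101100
----------
  10101100

Answer: 10101100 (172)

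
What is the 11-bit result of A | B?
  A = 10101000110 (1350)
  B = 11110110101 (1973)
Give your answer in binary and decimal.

Apply | to each column (1 where either bit is 1):
  10101000110
| 11110110101
-------------
  11111110111

Answer: 11111110111 (2039)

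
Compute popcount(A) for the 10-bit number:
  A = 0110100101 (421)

0110100101
1-bits at positions (from bit 0 = LSB): 0, 2, 5, 7, 8
Count = 5

Answer: 5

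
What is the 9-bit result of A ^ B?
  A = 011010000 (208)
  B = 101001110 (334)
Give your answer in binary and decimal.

Apply ^ to each column (1 where bits differ):
  011010000
^ 101001110
-----------
  110011110

Answer: 110011110 (414)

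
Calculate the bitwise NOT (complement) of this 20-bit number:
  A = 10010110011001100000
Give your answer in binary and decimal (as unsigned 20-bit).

Flip each bit (0->1, 1->0):
  10010110011001100000
  01101001100110011111

Answer: 01101001100110011111 (432543)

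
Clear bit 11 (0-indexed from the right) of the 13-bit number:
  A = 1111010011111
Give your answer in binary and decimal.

Mask = ~(1 << 11) = 1011111111111
Bit 11 of A is 1, so AND-ing with the mask clears it to 0.
  1111010011111
& 1011111111111
---------------
  1011010011111

Answer: 1011010011111 (5791)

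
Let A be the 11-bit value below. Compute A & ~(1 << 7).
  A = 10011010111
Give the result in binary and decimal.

Mask = ~(1 << 7) = 11101111111
Bit 7 of A is 1, so AND-ing with the mask clears it to 0.
  10011010111
& 11101111111
-------------
  10001010111

Answer: 10001010111 (1111)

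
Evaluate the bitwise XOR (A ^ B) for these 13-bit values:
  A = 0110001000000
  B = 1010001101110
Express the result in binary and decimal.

Apply ^ to each column (1 where bits differ):
  0110001000000
^ 1010001101110
---------------
  1100000101110

Answer: 1100000101110 (6190)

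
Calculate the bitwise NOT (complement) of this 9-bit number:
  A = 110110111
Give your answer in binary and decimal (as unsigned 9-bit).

Flip each bit (0->1, 1->0):
  110110111
  001001000

Answer: 001001000 (72)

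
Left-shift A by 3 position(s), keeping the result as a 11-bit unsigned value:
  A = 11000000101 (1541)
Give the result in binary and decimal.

Shift left by 3: drop the top 3 bit(s), append 3 zero(s) on the right.
  11000000101  ->  discard [110], keep [00000101], append 000
= 00000101000

Answer: 00000101000 (40)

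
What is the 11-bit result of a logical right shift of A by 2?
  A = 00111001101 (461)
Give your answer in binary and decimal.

Logical shift right by 2: drop the bottom 2 bit(s), prepend 2 zero(s) on the left.
  00111001101  ->  keep [001110011], discard [01], prepend 00
= 00001110011

Answer: 00001110011 (115)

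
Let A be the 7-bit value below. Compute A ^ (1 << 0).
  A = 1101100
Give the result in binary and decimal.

Mask = 1 << 0 = 0000001
Bit 0 of A is 0; XOR with the mask flips it to 1.
  1101100
^ 0000001
---------
  1101101

Answer: 1101101 (109)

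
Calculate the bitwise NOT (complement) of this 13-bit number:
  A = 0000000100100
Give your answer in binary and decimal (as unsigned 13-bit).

Flip each bit (0->1, 1->0):
  0000000100100
  1111111011011

Answer: 1111111011011 (8155)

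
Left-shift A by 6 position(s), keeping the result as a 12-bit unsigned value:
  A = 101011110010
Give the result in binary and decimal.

Shift left by 6: drop the top 6 bit(s), append 6 zero(s) on the right.
  101011110010  ->  discard [101011], keep [110010], append 000000
= 110010000000

Answer: 110010000000 (3200)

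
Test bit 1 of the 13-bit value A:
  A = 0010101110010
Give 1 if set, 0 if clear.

Bit 1 is the 2nd from the right.
  0010101110010
             ^
That bit is 1.

Answer: 1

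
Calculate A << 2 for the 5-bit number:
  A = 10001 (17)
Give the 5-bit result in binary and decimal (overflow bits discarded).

Shift left by 2: drop the top 2 bit(s), append 2 zero(s) on the right.
  10001  ->  discard [10], keep [001], append 00
= 00100

Answer: 00100 (4)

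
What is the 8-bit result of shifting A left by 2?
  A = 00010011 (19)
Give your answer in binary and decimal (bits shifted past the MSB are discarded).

Shift left by 2: drop the top 2 bit(s), append 2 zero(s) on the right.
  00010011  ->  discard [00], keep [010011], append 00
= 01001100

Answer: 01001100 (76)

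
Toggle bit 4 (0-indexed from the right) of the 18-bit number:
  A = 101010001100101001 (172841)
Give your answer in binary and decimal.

Mask = 1 << 4 = 000000000000010000
Bit 4 of A is 0; XOR with the mask flips it to 1.
  101010001100101001
^ 000000000000010000
--------------------
  101010001100111001

Answer: 101010001100111001 (172857)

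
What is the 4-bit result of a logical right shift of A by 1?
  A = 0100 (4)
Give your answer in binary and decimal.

Logical shift right by 1: drop the bottom 1 bit(s), prepend 1 zero(s) on the left.
  0100  ->  keep [010], discard [0], prepend 0
= 0010

Answer: 0010 (2)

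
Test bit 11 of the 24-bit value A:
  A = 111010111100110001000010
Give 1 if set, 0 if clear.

Bit 11 is the 12th from the right.
  111010111100110001000010
              ^
That bit is 1.

Answer: 1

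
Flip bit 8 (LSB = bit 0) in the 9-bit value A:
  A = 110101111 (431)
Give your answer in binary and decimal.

Mask = 1 << 8 = 100000000
Bit 8 of A is 1; XOR with the mask flips it to 0.
  110101111
^ 100000000
-----------
  010101111

Answer: 010101111 (175)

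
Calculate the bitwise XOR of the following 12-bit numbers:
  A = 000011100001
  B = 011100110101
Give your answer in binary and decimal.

Apply ^ to each column (1 where bits differ):
  000011100001
^ 011100110101
--------------
  011111010100

Answer: 011111010100 (2004)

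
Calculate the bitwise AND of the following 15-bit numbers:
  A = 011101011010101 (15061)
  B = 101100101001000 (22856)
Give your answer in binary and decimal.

Apply & to each column (1 only where both bits are 1):
  011101011010101
& 101100101001000
-----------------
  001100001000000

Answer: 001100001000000 (6208)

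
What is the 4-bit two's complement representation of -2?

1. Binary of +2:  0010
2. Invert bits:     1101
3. Add 1:           1110

Answer: 1110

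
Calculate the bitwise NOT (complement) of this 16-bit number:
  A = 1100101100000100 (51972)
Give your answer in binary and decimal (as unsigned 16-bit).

Flip each bit (0->1, 1->0):
  1100101100000100
  0011010011111011

Answer: 0011010011111011 (13563)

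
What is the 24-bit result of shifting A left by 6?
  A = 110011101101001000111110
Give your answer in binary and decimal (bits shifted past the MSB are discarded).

Shift left by 6: drop the top 6 bit(s), append 6 zero(s) on the right.
  110011101101001000111110  ->  discard [110011], keep [101101001000111110], append 000000
= 101101001000111110000000

Answer: 101101001000111110000000 (11833216)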